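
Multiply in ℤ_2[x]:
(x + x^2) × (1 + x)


Expand and collect like terms; reduce coefficients mod 2:
x^0: 0·1 = 0 ≡ 0 (mod 2)
x^1: 0·1 + 1·1 = 1 ≡ 1 (mod 2)
x^2: 1·1 + 1·1 = 2 ≡ 0 (mod 2)
x^3: 1·1 = 1 ≡ 1 (mod 2)
Result: x + x^3

f · g = x + x^3


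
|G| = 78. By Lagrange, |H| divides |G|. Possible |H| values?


Lagrange's theorem: |H| divides |G|
|G| = 78
Divisors of 78: 1, 2, 3, 6, 13, 26, 39, 78

Possible subgroup orders: {1, 2, 3, 6, 13, 26, 39, 78}


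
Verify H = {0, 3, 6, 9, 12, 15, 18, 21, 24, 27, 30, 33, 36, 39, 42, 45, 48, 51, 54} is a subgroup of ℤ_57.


Subgroup test for H = {0, 3, 6, 9, 12, 15, 18, 21, 24, 27, 30, 33, 36, 39, 42, 45, 48, 51, 54} in (ℤ_57, +):
(1) 0 ∈ H? Yes
(2) Closure: for all a,b ∈ H, (a+b) mod 57 ∈ H? Yes
(3) Inverses: for all a ∈ H, -a mod 57 ∈ H? Yes

Yes, H is a subgroup of ℤ_57


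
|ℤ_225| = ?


ℤ_n has n elements.

|ℤ_225| = 225


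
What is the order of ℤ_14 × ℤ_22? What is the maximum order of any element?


|ℤ_14 × ℤ_22| = 14 × 22 = 308
Max element order = lcm(14,22) = 154
Cyclic? No (gcd=2)

|ℤ_14×ℤ_22| = 308, max element order = 154


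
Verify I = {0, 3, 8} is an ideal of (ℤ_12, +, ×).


Check ideal conditions for I = {0, 3, 8} in ℤ_12:
(1) I is an additive subgroup? No
(2) For r ∈ ℤ_12 and a ∈ I: r·a ∈ I? No  [counterexample: r=2, a=3, r·a mod 12 = 6 ∉ I]

No, I is not an ideal of ℤ_12


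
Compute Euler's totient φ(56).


Factor n: 56 = 2^3 × 7
φ(n) = n · ∏(1 - 1/p) over distinct primes p | n
φ(56) = 56 · (1 - 1/2) · (1 - 1/7) = 24

φ(56) = 24


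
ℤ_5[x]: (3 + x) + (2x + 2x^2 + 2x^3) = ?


Add coefficients mod 5:
x^0: 3 + 0 = 3 (mod 5)
x^1: 1 + 2 = 3 (mod 5)
x^2: 0 + 2 = 2 (mod 5)
x^3: 0 + 2 = 2 (mod 5)
Result: 3 + 3x + 2x^2 + 2x^3

f + g = 3 + 3x + 2x^2 + 2x^3


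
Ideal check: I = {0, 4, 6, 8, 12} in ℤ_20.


Check ideal conditions for I = {0, 4, 6, 8, 12} in ℤ_20:
(1) I is an additive subgroup? No
(2) For r ∈ ℤ_20 and a ∈ I: r·a ∈ I? No  [counterexample: r=2, a=8, r·a mod 20 = 16 ∉ I]

No, I is not an ideal of ℤ_20


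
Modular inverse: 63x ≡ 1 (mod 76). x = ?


Use the extended Euclidean algorithm to write 1 = 63·s + 76·t; then s mod 76 is the inverse.
Euclidean algorithm:
  63 = 0·76 + 63
  76 = 1·63 + 13
  63 = 4·13 + 11
  13 = 1·11 + 2
  11 = 5·2 + 1
  2 = 2·1 + 0
gcd(63,76) = 1
Back-substitution gives: 63·(35) + 76·(-29) = 1
So 63⁻¹ ≡ 35 ≡ 35 (mod 76)
Check: 63 × 35 = 2205 ≡ 1 (mod 76) ✓

63⁻¹ ≡ 35 (mod 76)


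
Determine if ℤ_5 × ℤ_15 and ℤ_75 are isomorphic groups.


Comparing ℤ_5 × ℤ_15 and ℤ_75:
gcd(5,15) = 5 ≠ 1. Max element order in ℤ_5×ℤ_15 is lcm(5,15) = 15 < 75, so it has no element of order 75

No, ℤ_5 × ℤ_15 ≇ ℤ_75


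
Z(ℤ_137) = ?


Z(G) = {g ∈ G | gx = xg for all x ∈ G}
ℤ_137 is abelian, so Z(G) = G

Z(ℤ_137) = ℤ_137


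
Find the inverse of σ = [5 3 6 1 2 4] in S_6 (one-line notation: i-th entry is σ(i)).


To find σ⁻¹, swap domain and range:
σ(1) = 5 → σ⁻¹(5) = 1
σ(2) = 3 → σ⁻¹(3) = 2
σ(3) = 6 → σ⁻¹(6) = 3
σ(4) = 1 → σ⁻¹(1) = 4
σ(5) = 2 → σ⁻¹(2) = 5
σ(6) = 4 → σ⁻¹(4) = 6

σ⁻¹ = [4 5 2 6 1 3]


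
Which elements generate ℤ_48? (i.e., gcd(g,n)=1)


g generates ℤ_n iff gcd(g,n) = 1
Prime factors of 48: 2, 3
Generators are g ∈ {1,...,47} not divisible by any of these primes.
Generators: {1, 5, 7, 11, 13, 17, 19, 23, 25, 29, 31, 35, 37, 41, 43, 47}
Number of generators = φ(48) = 16

Generators of ℤ_48 = {1, 5, 7, 11, 13, 17, 19, 23, 25, 29, 31, 35, 37, 41, 43, 47}


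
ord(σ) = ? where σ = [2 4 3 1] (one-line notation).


Cycle decomposition: (1 2 4)
Cycle lengths: 3
Order = lcm(3) = 3

ord(σ) = 3


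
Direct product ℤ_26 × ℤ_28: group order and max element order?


|ℤ_26 × ℤ_28| = 26 × 28 = 728
Max element order = lcm(26,28) = 364
Cyclic? No (gcd=2)

|ℤ_26×ℤ_28| = 728, max element order = 364


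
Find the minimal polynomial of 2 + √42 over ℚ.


Let α = 2 + √42. Then α - 2 = √42, so (α - 2)² = 42, giving α² - 4α - 38 = 0. Degree 2 and α ∉ ℚ, so this is the minimal polynomial.

Minimal polynomial: x² - 4x - 38


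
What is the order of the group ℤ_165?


ℤ_n has n elements.

|ℤ_165| = 165


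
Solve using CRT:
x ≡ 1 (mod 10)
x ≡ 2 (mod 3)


m₁ = 10, m₂ = 3, gcd = 1, so CRT applies. M = m₁·m₂ = 30
Let M₁ = M/m₁ = 3, M₂ = M/m₂ = 10
Find y₁ ≡ M₁⁻¹ (mod m₁): 3⁻¹ ≡ 7 (mod 10)
Find y₂ ≡ M₂⁻¹ (mod m₂): 10⁻¹ ≡ 1 (mod 3)
x = a₁·M₁·y₁ + a₂·M₂·y₂ = 1·3·7 + 2·10·1 = 41
Reduce mod 30: x ≡ 11
Check: 11 mod 10 = 1 ✓, 11 mod 3 = 2 ✓

x ≡ 11 (mod 30)


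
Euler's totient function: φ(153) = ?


Factor n: 153 = 3^2 × 17
φ(n) = n · ∏(1 - 1/p) over distinct primes p | n
φ(153) = 153 · (1 - 1/3) · (1 - 1/17) = 96

φ(153) = 96


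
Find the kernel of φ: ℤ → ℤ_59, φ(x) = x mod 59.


Kernel = preimage of identity
ker(φ) = {x ∈ ℤ : x ≡ 0 (mod 59)} = 59ℤ = {0, ±59, ±118, ...}

ker(φ) = 59ℤ


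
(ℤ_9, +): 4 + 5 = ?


Operation: addition mod 9
4 + 5 = (a + b) mod 9 with a = 4, b = 5

4 + 5 = 0


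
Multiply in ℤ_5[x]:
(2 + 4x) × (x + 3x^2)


Expand and collect like terms; reduce coefficients mod 5:
x^0: 2·0 = 0 ≡ 0 (mod 5)
x^1: 2·1 + 4·0 = 2 ≡ 2 (mod 5)
x^2: 2·3 + 4·1 = 10 ≡ 0 (mod 5)
x^3: 4·3 = 12 ≡ 2 (mod 5)
Result: 2x + 2x^3

f · g = 2x + 2x^3


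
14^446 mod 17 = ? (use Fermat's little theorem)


Fermat's little theorem: if p is prime and gcd(a,p)=1, then a^(p-1) ≡ 1 (mod p)
p = 17 is prime, gcd(14,17) = 1
Reduce exponent: 446 mod 16 = 14
So 14^446 ≡ 14^14 (mod 17)
14^14 mod 17 = 2

14^446 ≡ 2 (mod 17)


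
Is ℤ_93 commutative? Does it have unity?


ℤ_93 is a commutative ring with unity 1; 93 = 3×31 is composite, so 3·31 ≡ 0 gives zero divisors (not an integral domain)
Commutative: Yes
Integral domain: No
Has unity: Yes

ℤ_93: Commutative=Yes, Unity=Yes


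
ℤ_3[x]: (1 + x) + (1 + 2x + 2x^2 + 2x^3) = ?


Add coefficients mod 3:
x^0: 1 + 1 = 2 (mod 3)
x^1: 1 + 2 = 0 (mod 3)
x^2: 0 + 2 = 2 (mod 3)
x^3: 0 + 2 = 2 (mod 3)
Result: 2 + 2x^2 + 2x^3

f + g = 2 + 2x^2 + 2x^3


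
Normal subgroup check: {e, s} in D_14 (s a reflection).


H = {e, s} in D_14 (s a reflection)
r·s·r⁻¹ = sr⁻² ≠ s for n ≥ 3, so {e, s} is not closed under conjugation

No, not a normal subgroup


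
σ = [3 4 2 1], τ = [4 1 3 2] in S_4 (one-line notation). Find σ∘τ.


σ∘τ: apply τ first, then σ
1 →τ 4 →σ 1
2 →τ 1 →σ 3
3 →τ 3 →σ 2
4 →τ 2 →σ 4

σ∘τ = [1 3 2 4]


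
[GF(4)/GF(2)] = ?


GF(4) = GF(2^2), so the extension degree is 2

[GF(4)/GF(2)] = 2


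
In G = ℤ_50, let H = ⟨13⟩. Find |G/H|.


|⟨13⟩| = n / gcd(13, 50) = 50 / 1 = 50
H is normal (ℤ_50 is abelian).
|G/H| = |G| / |H| = 50 / 50 = 1

|G/H| = 1


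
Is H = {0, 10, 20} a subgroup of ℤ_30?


Subgroup test for H = {0, 10, 20} in (ℤ_30, +):
(1) 0 ∈ H? Yes
(2) Closure: for all a,b ∈ H, (a+b) mod 30 ∈ H? Yes
(3) Inverses: for all a ∈ H, -a mod 30 ∈ H? Yes

Yes, H is a subgroup of ℤ_30


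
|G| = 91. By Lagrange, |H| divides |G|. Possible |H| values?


Lagrange's theorem: |H| divides |G|
|G| = 91
Divisors of 91: 1, 7, 13, 91

Possible subgroup orders: {1, 7, 13, 91}


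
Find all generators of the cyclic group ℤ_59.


g generates ℤ_n iff gcd(g,n) = 1
Prime factors of 59: 59
Generators are g ∈ {1,...,58} not divisible by any of these primes.
Generators: {1, 2, 3, 4, 5, 6, 7, 8, 9, 10, 11, 12, 13, 14, 15, 16, 17, 18, 19, 20, 21, 22, 23, 24, 25, 26, 27, 28, 29, 30, 31, 32, 33, 34, 35, 36, 37, 38, 39, 40, 41, 42, 43, 44, 45, 46, 47, 48, 49, 50, 51, 52, 53, 54, 55, 56, 57, 58}
Number of generators = φ(59) = 58

Generators of ℤ_59 = {1, 2, 3, 4, 5, 6, 7, 8, 9, 10, 11, 12, 13, 14, 15, 16, 17, 18, 19, 20, 21, 22, 23, 24, 25, 26, 27, 28, 29, 30, 31, 32, 33, 34, 35, 36, 37, 38, 39, 40, 41, 42, 43, 44, 45, 46, 47, 48, 49, 50, 51, 52, 53, 54, 55, 56, 57, 58}


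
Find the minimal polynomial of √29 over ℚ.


√29 satisfies x² - 29 = 0, irreducible over ℚ since 29 is squarefree

Minimal polynomial: x² - 29


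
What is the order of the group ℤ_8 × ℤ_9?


|A × B| = |A| · |B|
|ℤ_8 × ℤ_9| = 8 × 9 = 72

|ℤ_8 × ℤ_9| = 72


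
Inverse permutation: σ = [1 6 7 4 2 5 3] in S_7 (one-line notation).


To find σ⁻¹, swap domain and range:
σ(1) = 1 → σ⁻¹(1) = 1
σ(2) = 6 → σ⁻¹(6) = 2
σ(3) = 7 → σ⁻¹(7) = 3
σ(4) = 4 → σ⁻¹(4) = 4
σ(5) = 2 → σ⁻¹(2) = 5
σ(6) = 5 → σ⁻¹(5) = 6
σ(7) = 3 → σ⁻¹(3) = 7

σ⁻¹ = [1 5 7 4 6 2 3]


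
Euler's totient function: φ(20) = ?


φ(n) = count of k ∈ {1,...,n} with gcd(k,n)=1
Coprimes to 20: {1, 3, 7, 9, 11, 13, 17, 19}
Count: 8

φ(20) = 8


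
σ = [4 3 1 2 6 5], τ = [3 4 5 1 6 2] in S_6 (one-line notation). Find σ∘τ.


σ∘τ: apply τ first, then σ
1 →τ 3 →σ 1
2 →τ 4 →σ 2
3 →τ 5 →σ 6
4 →τ 1 →σ 4
5 →τ 6 →σ 5
6 →τ 2 →σ 3

σ∘τ = [1 2 6 4 5 3]


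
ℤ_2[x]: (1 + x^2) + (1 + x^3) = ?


Add coefficients mod 2:
x^0: 1 + 1 = 0 (mod 2)
x^1: 0 + 0 = 0 (mod 2)
x^2: 1 + 0 = 1 (mod 2)
x^3: 0 + 1 = 1 (mod 2)
Result: x^2 + x^3

f + g = x^2 + x^3


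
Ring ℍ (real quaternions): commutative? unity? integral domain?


quaternion multiplication is non-commutative (ij = k ≠ ji = -k); has unity 1; a division ring but not an integral domain since integral domains are commutative by convention
Commutative: No
Integral domain: No
Has unity: Yes

ℍ (real quaternions): Commutative=No, Unity=Yes


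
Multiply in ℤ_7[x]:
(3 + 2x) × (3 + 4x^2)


Expand and collect like terms; reduce coefficients mod 7:
x^0: 3·3 = 9 ≡ 2 (mod 7)
x^1: 3·0 + 2·3 = 6 ≡ 6 (mod 7)
x^2: 3·4 + 2·0 = 12 ≡ 5 (mod 7)
x^3: 2·4 = 8 ≡ 1 (mod 7)
Result: 2 + 6x + 5x^2 + x^3

f · g = 2 + 6x + 5x^2 + x^3


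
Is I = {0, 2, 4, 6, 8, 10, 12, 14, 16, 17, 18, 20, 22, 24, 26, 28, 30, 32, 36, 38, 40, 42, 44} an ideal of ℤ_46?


Check ideal conditions for I = {0, 2, 4, 6, 8, 10, 12, 14, 16, 17, 18, 20, 22, 24, 26, 28, 30, 32, 36, 38, 40, 42, 44} in ℤ_46:
(1) I is an additive subgroup? No
(2) For r ∈ ℤ_46 and a ∈ I: r·a ∈ I? No  [counterexample: r=2, a=17, r·a mod 46 = 34 ∉ I]

No, I is not an ideal of ℤ_46


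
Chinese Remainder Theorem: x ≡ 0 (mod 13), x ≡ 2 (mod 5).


m₁ = 13, m₂ = 5, gcd = 1, so CRT applies. M = m₁·m₂ = 65
Let M₁ = M/m₁ = 5, M₂ = M/m₂ = 13
Find y₁ ≡ M₁⁻¹ (mod m₁): 5⁻¹ ≡ 8 (mod 13)
Find y₂ ≡ M₂⁻¹ (mod m₂): 13⁻¹ ≡ 2 (mod 5)
x = a₁·M₁·y₁ + a₂·M₂·y₂ = 0·5·8 + 2·13·2 = 52
Reduce mod 65: x ≡ 52
Check: 52 mod 13 = 0 ✓, 52 mod 5 = 2 ✓

x ≡ 52 (mod 65)


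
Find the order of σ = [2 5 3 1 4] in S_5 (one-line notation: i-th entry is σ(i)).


Cycle decomposition: (1 2 5 4)
Cycle lengths: 4
Order = lcm(4) = 4

ord(σ) = 4


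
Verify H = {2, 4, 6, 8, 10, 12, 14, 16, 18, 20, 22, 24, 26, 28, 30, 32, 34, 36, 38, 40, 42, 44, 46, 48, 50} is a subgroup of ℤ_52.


Subgroup test for H = {2, 4, 6, 8, 10, 12, 14, 16, 18, 20, 22, 24, 26, 28, 30, 32, 34, 36, 38, 40, 42, 44, 46, 48, 50} in (ℤ_52, +):
(1) 0 ∈ H? No
(2) Closure: for all a,b ∈ H, (a+b) mod 52 ∈ H? No  [counterexample: 2 + 50 = 0 ∉ H]
(3) Inverses: for all a ∈ H, -a mod 52 ∈ H? Yes

No, H is not a subgroup of ℤ_52


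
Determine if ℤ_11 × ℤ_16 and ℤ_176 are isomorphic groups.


Comparing ℤ_11 × ℤ_16 and ℤ_176:
gcd(11,16) = 1, so ℤ_11 × ℤ_16 ≅ ℤ_176 (CRT)

Yes, ℤ_11 × ℤ_16 ≅ ℤ_176


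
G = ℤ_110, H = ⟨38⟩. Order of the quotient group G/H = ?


|⟨38⟩| = n / gcd(38, 110) = 110 / 2 = 55
H is normal (ℤ_110 is abelian).
|G/H| = |G| / |H| = 110 / 55 = 2

|G/H| = 2


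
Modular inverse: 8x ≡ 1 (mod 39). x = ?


Use the extended Euclidean algorithm to write 1 = 8·s + 39·t; then s mod 39 is the inverse.
Euclidean algorithm:
  8 = 0·39 + 8
  39 = 4·8 + 7
  8 = 1·7 + 1
  7 = 7·1 + 0
gcd(8,39) = 1
Back-substitution gives: 8·(5) + 39·(-1) = 1
So 8⁻¹ ≡ 5 ≡ 5 (mod 39)
Check: 8 × 5 = 40 ≡ 1 (mod 39) ✓

8⁻¹ ≡ 5 (mod 39)


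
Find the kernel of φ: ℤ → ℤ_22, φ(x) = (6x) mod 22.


Kernel = preimage of identity
ker(φ) = {x ∈ ℤ : 6x ≡ 0 (mod 22)}. gcd(6,22) = 2, so 6x ≡ 0 (mod 22) ⟺ x ≡ 0 (mod 22/2 = 11). Hence ker(φ) = 11ℤ

ker(φ) = 11ℤ


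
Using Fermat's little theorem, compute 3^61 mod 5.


Fermat's little theorem: if p is prime and gcd(a,p)=1, then a^(p-1) ≡ 1 (mod p)
p = 5 is prime, gcd(3,5) = 1
Reduce exponent: 61 mod 4 = 1
So 3^61 ≡ 3^1 (mod 5)
3^1 mod 5 = 3

3^61 ≡ 3 (mod 5)


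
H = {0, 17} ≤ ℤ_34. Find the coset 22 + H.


22 + H = {22 + h (mod 34) : h ∈ H}
22+0=22, 22+17=5
22 + H = {5, 22} = 5 + H

22 + H = {5, 22}


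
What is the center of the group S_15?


Z(G) = {g ∈ G | gx = xg for all x ∈ G}
S_n is non-abelian for n ≥ 3; Z(S_15) is trivial

Z(S_15) = {e}


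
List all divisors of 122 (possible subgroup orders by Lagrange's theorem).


Lagrange's theorem: |H| divides |G|
|G| = 122
Divisors of 122: 1, 2, 61, 122

Possible subgroup orders: {1, 2, 61, 122}


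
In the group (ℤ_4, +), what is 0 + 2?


Operation: addition mod 4
0 + 2 = (a + b) mod 4 with a = 0, b = 2

0 + 2 = 2


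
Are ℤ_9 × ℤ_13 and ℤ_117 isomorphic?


Comparing ℤ_9 × ℤ_13 and ℤ_117:
gcd(9,13) = 1, so ℤ_9 × ℤ_13 ≅ ℤ_117 (CRT)

Yes, ℤ_9 × ℤ_13 ≅ ℤ_117


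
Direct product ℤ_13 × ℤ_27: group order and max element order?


|ℤ_13 × ℤ_27| = 13 × 27 = 351
Max element order = lcm(13,27) = 351
Cyclic? Yes (gcd=1)

|ℤ_13×ℤ_27| = 351, max element order = 351


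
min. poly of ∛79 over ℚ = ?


∛79 satisfies x³ - 79 = 0, irreducible over ℚ (no rational root; 79 is not a perfect cube)

Minimal polynomial: x³ - 79


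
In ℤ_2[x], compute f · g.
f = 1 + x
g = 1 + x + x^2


Expand and collect like terms; reduce coefficients mod 2:
x^0: 1·1 = 1 ≡ 1 (mod 2)
x^1: 1·1 + 1·1 = 2 ≡ 0 (mod 2)
x^2: 1·1 + 1·1 = 2 ≡ 0 (mod 2)
x^3: 1·1 = 1 ≡ 1 (mod 2)
Result: 1 + x^3

f · g = 1 + x^3


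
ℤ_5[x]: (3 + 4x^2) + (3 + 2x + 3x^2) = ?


Add coefficients mod 5:
x^0: 3 + 3 = 1 (mod 5)
x^1: 0 + 2 = 2 (mod 5)
x^2: 4 + 3 = 2 (mod 5)
Result: 1 + 2x + 2x^2

f + g = 1 + 2x + 2x^2


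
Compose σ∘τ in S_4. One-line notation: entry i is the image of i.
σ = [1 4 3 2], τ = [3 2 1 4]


σ∘τ: apply τ first, then σ
1 →τ 3 →σ 3
2 →τ 2 →σ 4
3 →τ 1 →σ 1
4 →τ 4 →σ 2

σ∘τ = [3 4 1 2]


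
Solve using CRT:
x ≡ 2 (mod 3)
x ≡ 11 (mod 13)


m₁ = 3, m₂ = 13, gcd = 1, so CRT applies. M = m₁·m₂ = 39
Let M₁ = M/m₁ = 13, M₂ = M/m₂ = 3
Find y₁ ≡ M₁⁻¹ (mod m₁): 13⁻¹ ≡ 1 (mod 3)
Find y₂ ≡ M₂⁻¹ (mod m₂): 3⁻¹ ≡ 9 (mod 13)
x = a₁·M₁·y₁ + a₂·M₂·y₂ = 2·13·1 + 11·3·9 = 323
Reduce mod 39: x ≡ 11
Check: 11 mod 3 = 2 ✓, 11 mod 13 = 11 ✓

x ≡ 11 (mod 39)


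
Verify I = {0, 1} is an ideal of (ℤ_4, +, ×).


Check ideal conditions for I = {0, 1} in ℤ_4:
(1) I is an additive subgroup? No
(2) For r ∈ ℤ_4 and a ∈ I: r·a ∈ I? No  [counterexample: r=2, a=1, r·a mod 4 = 2 ∉ I]

No, I is not an ideal of ℤ_4


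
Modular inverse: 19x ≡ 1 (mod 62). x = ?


Use the extended Euclidean algorithm to write 1 = 19·s + 62·t; then s mod 62 is the inverse.
Euclidean algorithm:
  19 = 0·62 + 19
  62 = 3·19 + 5
  19 = 3·5 + 4
  5 = 1·4 + 1
  4 = 4·1 + 0
gcd(19,62) = 1
Back-substitution gives: 19·(-13) + 62·(4) = 1
So 19⁻¹ ≡ -13 ≡ 49 (mod 62)
Check: 19 × 49 = 931 ≡ 1 (mod 62) ✓

19⁻¹ ≡ 49 (mod 62)


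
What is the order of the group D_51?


|D_n| = 2n (n rotations and n reflections)
|D_51| = 2×51 = 102

|D_51| = 102


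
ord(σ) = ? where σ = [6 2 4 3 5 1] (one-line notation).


Cycle decomposition: (1 6) (3 4)
Cycle lengths: 2, 2
Order = lcm(2, 2) = 2

ord(σ) = 2


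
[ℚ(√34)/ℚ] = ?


√34 has minimal polynomial x² - 34 (irreducible over ℚ since 34 is squarefree)

[ℚ(√34)/ℚ] = 2


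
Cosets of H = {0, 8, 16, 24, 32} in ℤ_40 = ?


H = {0, 8, 16, 24, 32}, |H| = 5
Number of cosets = |G|/|H| = 40/5 = 8
0 + H = {0, 8, 16, 24, 32}
1 + H = {1, 9, 17, 25, 33}
2 + H = {2, 10, 18, 26, 34}
3 + H = {3, 11, 19, 27, 35}
4 + H = {4, 12, 20, 28, 36}
5 + H = {5, 13, 21, 29, 37}
6 + H = {6, 14, 22, 30, 38}
7 + H = {7, 15, 23, 31, 39}

Cosets: 0+H={0,8,16,24,32}; 1+H={1,9,17,25,33}; 2+H={2,10,18,26,34}; 3+H={3,11,19,27,35}; 4+H={4,12,20,28,36}; 5+H={5,13,21,29,37}; 6+H={6,14,22,30,38}; 7+H={7,15,23,31,39}


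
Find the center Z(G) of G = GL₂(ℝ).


Z(G) = {g ∈ G | gx = xg for all x ∈ G}
Only scalar multiples of the identity commute with all invertible matrices

Z(GL₂(ℝ)) = {aI : a ∈ ℝ, a ≠ 0}


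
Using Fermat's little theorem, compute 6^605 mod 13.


Fermat's little theorem: if p is prime and gcd(a,p)=1, then a^(p-1) ≡ 1 (mod p)
p = 13 is prime, gcd(6,13) = 1
Reduce exponent: 605 mod 12 = 5
So 6^605 ≡ 6^5 (mod 13)
6^5 mod 13 = 2

6^605 ≡ 2 (mod 13)


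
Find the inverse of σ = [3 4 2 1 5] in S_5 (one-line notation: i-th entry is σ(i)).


To find σ⁻¹, swap domain and range:
σ(1) = 3 → σ⁻¹(3) = 1
σ(2) = 4 → σ⁻¹(4) = 2
σ(3) = 2 → σ⁻¹(2) = 3
σ(4) = 1 → σ⁻¹(1) = 4
σ(5) = 5 → σ⁻¹(5) = 5

σ⁻¹ = [4 3 1 2 5]


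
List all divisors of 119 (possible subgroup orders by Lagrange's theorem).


Lagrange's theorem: |H| divides |G|
|G| = 119
Divisors of 119: 1, 7, 17, 119

Possible subgroup orders: {1, 7, 17, 119}


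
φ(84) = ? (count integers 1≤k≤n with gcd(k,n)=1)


Factor n: 84 = 2^2 × 3 × 7
φ(n) = n · ∏(1 - 1/p) over distinct primes p | n
φ(84) = 84 · (1 - 1/2) · (1 - 1/3) · (1 - 1/7) = 24

φ(84) = 24


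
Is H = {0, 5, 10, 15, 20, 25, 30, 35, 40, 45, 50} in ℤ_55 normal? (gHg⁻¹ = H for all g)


H = {0, 5, 10, 15, 20, 25, 30, 35, 40, 45, 50} in ℤ_55
ℤ_55 is abelian; every subgroup of an abelian group is normal

Yes, normal subgroup


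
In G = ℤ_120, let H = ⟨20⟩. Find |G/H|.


|⟨20⟩| = n / gcd(20, 120) = 120 / 20 = 6
H is normal (ℤ_120 is abelian).
|G/H| = |G| / |H| = 120 / 6 = 20

|G/H| = 20


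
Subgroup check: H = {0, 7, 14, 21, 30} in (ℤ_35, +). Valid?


Subgroup test for H = {0, 7, 14, 21, 30} in (ℤ_35, +):
(1) 0 ∈ H? Yes
(2) Closure: for all a,b ∈ H, (a+b) mod 35 ∈ H? No  [counterexample: 7 + 21 = 28 ∉ H]
(3) Inverses: for all a ∈ H, -a mod 35 ∈ H? No

No, H is not a subgroup of ℤ_35


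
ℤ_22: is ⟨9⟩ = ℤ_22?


g generates ℤ_n iff gcd(g, n) = 1
gcd(9, 22) = 1
Since gcd = 1, 9 is a generator.

Yes, 9 generates ℤ_22


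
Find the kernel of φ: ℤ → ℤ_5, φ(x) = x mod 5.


Kernel = preimage of identity
ker(φ) = {x ∈ ℤ : x ≡ 0 (mod 5)} = 5ℤ = {0, ±5, ±10, ...}

ker(φ) = 5ℤ


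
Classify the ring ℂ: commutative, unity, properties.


ℂ is a field: commutative, has unity, every nonzero element is a unit (hence an integral domain)
Commutative: Yes
Integral domain: Yes
Has unity: Yes

ℂ: Commutative=Yes, Unity=Yes


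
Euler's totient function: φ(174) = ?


Factor n: 174 = 2 × 3 × 29
φ(n) = n · ∏(1 - 1/p) over distinct primes p | n
φ(174) = 174 · (1 - 1/2) · (1 - 1/3) · (1 - 1/29) = 56

φ(174) = 56


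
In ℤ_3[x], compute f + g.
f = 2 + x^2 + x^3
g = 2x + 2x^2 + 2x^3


Add coefficients mod 3:
x^0: 2 + 0 = 2 (mod 3)
x^1: 0 + 2 = 2 (mod 3)
x^2: 1 + 2 = 0 (mod 3)
x^3: 1 + 2 = 0 (mod 3)
Result: 2 + 2x

f + g = 2 + 2x


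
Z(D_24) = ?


Z(G) = {g ∈ G | gx = xg for all x ∈ G}
For even n, Z(D_n) = {e, r^(n/2)}: the 180° rotation r^12 commutes with every reflection and rotation

Z(D_24) = {e, r^12}


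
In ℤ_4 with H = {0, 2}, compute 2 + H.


2 + H = {2 + h (mod 4) : h ∈ H}
2+0=2, 2+2=0
2 + H = {0, 2} = 0 + H

2 + H = {0, 2}


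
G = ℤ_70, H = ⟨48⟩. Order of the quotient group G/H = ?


|⟨48⟩| = n / gcd(48, 70) = 70 / 2 = 35
H is normal (ℤ_70 is abelian).
|G/H| = |G| / |H| = 70 / 35 = 2

|G/H| = 2


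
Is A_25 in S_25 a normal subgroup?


H = A_25 in S_25
A_25 has index 2 in S_25, and every subgroup of index 2 is normal

Yes, normal subgroup


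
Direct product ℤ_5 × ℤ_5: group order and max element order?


|ℤ_5 × ℤ_5| = 5 × 5 = 25
Max element order = lcm(5,5) = 5
Cyclic? No (gcd=5)

|ℤ_5×ℤ_5| = 25, max element order = 5


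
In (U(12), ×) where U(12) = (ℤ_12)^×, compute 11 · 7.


Operation: multiplication mod 12
11 · 7 = (a × b) mod 12 with a = 11, b = 7

11 · 7 = 5


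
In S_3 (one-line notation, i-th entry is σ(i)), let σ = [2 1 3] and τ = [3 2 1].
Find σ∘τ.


σ∘τ: apply τ first, then σ
1 →τ 3 →σ 3
2 →τ 2 →σ 1
3 →τ 1 →σ 2

σ∘τ = [3 1 2]


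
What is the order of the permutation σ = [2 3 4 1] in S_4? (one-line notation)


Cycle decomposition: (1 2 3 4)
Cycle lengths: 4
Order = lcm(4) = 4

ord(σ) = 4


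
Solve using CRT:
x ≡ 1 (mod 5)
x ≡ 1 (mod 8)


m₁ = 5, m₂ = 8, gcd = 1, so CRT applies. M = m₁·m₂ = 40
Let M₁ = M/m₁ = 8, M₂ = M/m₂ = 5
Find y₁ ≡ M₁⁻¹ (mod m₁): 8⁻¹ ≡ 2 (mod 5)
Find y₂ ≡ M₂⁻¹ (mod m₂): 5⁻¹ ≡ 5 (mod 8)
x = a₁·M₁·y₁ + a₂·M₂·y₂ = 1·8·2 + 1·5·5 = 41
Reduce mod 40: x ≡ 1
Check: 1 mod 5 = 1 ✓, 1 mod 8 = 1 ✓

x ≡ 1 (mod 40)


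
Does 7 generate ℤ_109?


g generates ℤ_n iff gcd(g, n) = 1
gcd(7, 109) = 1
Since gcd = 1, 7 is a generator.

Yes, 7 generates ℤ_109


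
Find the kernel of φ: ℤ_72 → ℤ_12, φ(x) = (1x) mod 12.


Kernel = preimage of identity
ker(φ) = {x ∈ ℤ_72 : 1x ≡ 0 (mod 12)}. Since 12 | 72, φ is well-defined. The kernel is the cyclic subgroup ⟨12⟩ of ℤ_72 (order 6), i.e. {0, 12, 24, 36, 48, 60}

ker(φ) = {0, 12, 24, 36, 48, 60}


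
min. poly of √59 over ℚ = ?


√59 satisfies x² - 59 = 0, irreducible over ℚ since 59 is squarefree

Minimal polynomial: x² - 59


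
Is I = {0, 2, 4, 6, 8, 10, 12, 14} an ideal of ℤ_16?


Check ideal conditions for I = {0, 2, 4, 6, 8, 10, 12, 14} in ℤ_16:
(1) I is an additive subgroup? Yes
(2) For r ∈ ℤ_16 and a ∈ I: r·a ∈ I? Yes

Yes, I is an ideal of ℤ_16


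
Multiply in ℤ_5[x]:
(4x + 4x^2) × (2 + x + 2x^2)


Expand and collect like terms; reduce coefficients mod 5:
x^0: 0·2 = 0 ≡ 0 (mod 5)
x^1: 0·1 + 4·2 = 8 ≡ 3 (mod 5)
x^2: 0·2 + 4·1 + 4·2 = 12 ≡ 2 (mod 5)
x^3: 4·2 + 4·1 = 12 ≡ 2 (mod 5)
x^4: 4·2 = 8 ≡ 3 (mod 5)
Result: 3x + 2x^2 + 2x^3 + 3x^4

f · g = 3x + 2x^2 + 2x^3 + 3x^4


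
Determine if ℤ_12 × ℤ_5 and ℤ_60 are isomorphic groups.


Comparing ℤ_12 × ℤ_5 and ℤ_60:
gcd(12,5) = 1, so ℤ_12 × ℤ_5 ≅ ℤ_60 (CRT)

Yes, ℤ_12 × ℤ_5 ≅ ℤ_60


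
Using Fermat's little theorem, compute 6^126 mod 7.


Fermat's little theorem: if p is prime and gcd(a,p)=1, then a^(p-1) ≡ 1 (mod p)
p = 7 is prime, gcd(6,7) = 1
Reduce exponent: 126 mod 6 = 0
So 6^126 ≡ 6^0 (mod 7)
6^0 = 1

6^126 ≡ 1 (mod 7)


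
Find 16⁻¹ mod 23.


Use the extended Euclidean algorithm to write 1 = 16·s + 23·t; then s mod 23 is the inverse.
Euclidean algorithm:
  16 = 0·23 + 16
  23 = 1·16 + 7
  16 = 2·7 + 2
  7 = 3·2 + 1
  2 = 2·1 + 0
gcd(16,23) = 1
Back-substitution gives: 16·(-10) + 23·(7) = 1
So 16⁻¹ ≡ -10 ≡ 13 (mod 23)
Check: 16 × 13 = 208 ≡ 1 (mod 23) ✓

16⁻¹ ≡ 13 (mod 23)


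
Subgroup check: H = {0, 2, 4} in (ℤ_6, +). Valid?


Subgroup test for H = {0, 2, 4} in (ℤ_6, +):
(1) 0 ∈ H? Yes
(2) Closure: for all a,b ∈ H, (a+b) mod 6 ∈ H? Yes
(3) Inverses: for all a ∈ H, -a mod 6 ∈ H? Yes

Yes, H is a subgroup of ℤ_6


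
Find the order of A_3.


|A_n| = n!/2 (even permutations)
|A_3| = 3!/2 = 6/2 = 3

|A_3| = 3


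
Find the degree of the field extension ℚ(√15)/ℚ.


√15 has minimal polynomial x² - 15 (irreducible over ℚ since 15 is squarefree)

[ℚ(√15)/ℚ] = 2


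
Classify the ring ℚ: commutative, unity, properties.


ℚ is a field: commutative, has unity, every nonzero element is a unit (hence an integral domain)
Commutative: Yes
Integral domain: Yes
Has unity: Yes

ℚ: Commutative=Yes, Unity=Yes


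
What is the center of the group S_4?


Z(G) = {g ∈ G | gx = xg for all x ∈ G}
S_n is non-abelian for n ≥ 3; Z(S_4) is trivial

Z(S_4) = {e}


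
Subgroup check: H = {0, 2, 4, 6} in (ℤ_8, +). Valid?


Subgroup test for H = {0, 2, 4, 6} in (ℤ_8, +):
(1) 0 ∈ H? Yes
(2) Closure: for all a,b ∈ H, (a+b) mod 8 ∈ H? Yes
(3) Inverses: for all a ∈ H, -a mod 8 ∈ H? Yes

Yes, H is a subgroup of ℤ_8


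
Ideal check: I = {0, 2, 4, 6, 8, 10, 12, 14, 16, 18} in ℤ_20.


Check ideal conditions for I = {0, 2, 4, 6, 8, 10, 12, 14, 16, 18} in ℤ_20:
(1) I is an additive subgroup? Yes
(2) For r ∈ ℤ_20 and a ∈ I: r·a ∈ I? Yes

Yes, I is an ideal of ℤ_20


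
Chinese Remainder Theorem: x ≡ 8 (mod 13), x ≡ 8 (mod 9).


m₁ = 13, m₂ = 9, gcd = 1, so CRT applies. M = m₁·m₂ = 117
Let M₁ = M/m₁ = 9, M₂ = M/m₂ = 13
Find y₁ ≡ M₁⁻¹ (mod m₁): 9⁻¹ ≡ 3 (mod 13)
Find y₂ ≡ M₂⁻¹ (mod m₂): 13⁻¹ ≡ 7 (mod 9)
x = a₁·M₁·y₁ + a₂·M₂·y₂ = 8·9·3 + 8·13·7 = 944
Reduce mod 117: x ≡ 8
Check: 8 mod 13 = 8 ✓, 8 mod 9 = 8 ✓

x ≡ 8 (mod 117)


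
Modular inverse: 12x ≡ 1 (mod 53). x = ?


Use the extended Euclidean algorithm to write 1 = 12·s + 53·t; then s mod 53 is the inverse.
Euclidean algorithm:
  12 = 0·53 + 12
  53 = 4·12 + 5
  12 = 2·5 + 2
  5 = 2·2 + 1
  2 = 2·1 + 0
gcd(12,53) = 1
Back-substitution gives: 12·(-22) + 53·(5) = 1
So 12⁻¹ ≡ -22 ≡ 31 (mod 53)
Check: 12 × 31 = 372 ≡ 1 (mod 53) ✓

12⁻¹ ≡ 31 (mod 53)


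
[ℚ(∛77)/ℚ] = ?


∛77 has minimal polynomial x³ - 77 (irreducible over ℚ since 77 is not a perfect cube)

[ℚ(∛77)/ℚ] = 3


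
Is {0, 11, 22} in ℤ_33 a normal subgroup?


H = {0, 11, 22} in ℤ_33
ℤ_33 is abelian; every subgroup of an abelian group is normal

Yes, normal subgroup


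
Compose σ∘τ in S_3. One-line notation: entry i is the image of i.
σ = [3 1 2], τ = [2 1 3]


σ∘τ: apply τ first, then σ
1 →τ 2 →σ 1
2 →τ 1 →σ 3
3 →τ 3 →σ 2

σ∘τ = [1 3 2]


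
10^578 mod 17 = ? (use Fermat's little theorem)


Fermat's little theorem: if p is prime and gcd(a,p)=1, then a^(p-1) ≡ 1 (mod p)
p = 17 is prime, gcd(10,17) = 1
Reduce exponent: 578 mod 16 = 2
So 10^578 ≡ 10^2 (mod 17)
10^2 mod 17 = 15

10^578 ≡ 15 (mod 17)


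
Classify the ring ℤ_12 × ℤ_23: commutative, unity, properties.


Direct product ring; commutative with unity (1,1); but (1,0)·(0,1) = (0,0) gives zero divisors, so not an integral domain
Commutative: Yes
Integral domain: No
Has unity: Yes

ℤ_12 × ℤ_23: Commutative=Yes, Unity=Yes


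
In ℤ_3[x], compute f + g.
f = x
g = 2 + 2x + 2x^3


Add coefficients mod 3:
x^0: 0 + 2 = 2 (mod 3)
x^1: 1 + 2 = 0 (mod 3)
x^2: 0 + 0 = 0 (mod 3)
x^3: 0 + 2 = 2 (mod 3)
Result: 2 + 2x^3

f + g = 2 + 2x^3


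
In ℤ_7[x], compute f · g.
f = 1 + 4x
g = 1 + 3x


Expand and collect like terms; reduce coefficients mod 7:
x^0: 1·1 = 1 ≡ 1 (mod 7)
x^1: 1·3 + 4·1 = 7 ≡ 0 (mod 7)
x^2: 4·3 = 12 ≡ 5 (mod 7)
Result: 1 + 5x^2

f · g = 1 + 5x^2


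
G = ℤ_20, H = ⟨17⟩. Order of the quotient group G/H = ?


|⟨17⟩| = n / gcd(17, 20) = 20 / 1 = 20
H is normal (ℤ_20 is abelian).
|G/H| = |G| / |H| = 20 / 20 = 1

|G/H| = 1


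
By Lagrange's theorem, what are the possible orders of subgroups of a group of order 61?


Lagrange's theorem: |H| divides |G|
|G| = 61
Divisors of 61: 1, 61

Possible subgroup orders: {1, 61}


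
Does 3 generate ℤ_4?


g generates ℤ_n iff gcd(g, n) = 1
gcd(3, 4) = 1
Since gcd = 1, 3 is a generator.

Yes, 3 generates ℤ_4


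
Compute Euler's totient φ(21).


φ(n) = count of k ∈ {1,...,n} with gcd(k,n)=1
Coprimes to 21: {1, 2, 4, 5, 8, 10, 11, 13, 16, 17, 19, 20}
Count: 12

φ(21) = 12


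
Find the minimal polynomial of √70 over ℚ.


√70 satisfies x² - 70 = 0, irreducible over ℚ since 70 is squarefree

Minimal polynomial: x² - 70


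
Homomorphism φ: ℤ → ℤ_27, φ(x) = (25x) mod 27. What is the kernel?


Kernel = preimage of identity
ker(φ) = {x ∈ ℤ : 25x ≡ 0 (mod 27)}. gcd(25,27) = 1, so 25x ≡ 0 (mod 27) ⟺ x ≡ 0 (mod 27/1 = 27). Hence ker(φ) = 27ℤ

ker(φ) = 27ℤ


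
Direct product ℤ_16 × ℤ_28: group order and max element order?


|ℤ_16 × ℤ_28| = 16 × 28 = 448
Max element order = lcm(16,28) = 112
Cyclic? No (gcd=4)

|ℤ_16×ℤ_28| = 448, max element order = 112


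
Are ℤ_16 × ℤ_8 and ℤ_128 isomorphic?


Comparing ℤ_16 × ℤ_8 and ℤ_128:
gcd(16,8) = 8 ≠ 1. Max element order in ℤ_16×ℤ_8 is lcm(16,8) = 16 < 128, so it has no element of order 128

No, ℤ_16 × ℤ_8 ≇ ℤ_128


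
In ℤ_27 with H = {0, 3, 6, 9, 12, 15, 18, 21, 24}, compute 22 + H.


22 + H = {22 + h (mod 27) : h ∈ H}
22+0=22, 22+3=25, 22+6=1, 22+9=4, 22+12=7, 22+15=10, 22+18=13, 22+21=16, 22+24=19
22 + H = {1, 4, 7, 10, 13, 16, 19, 22, 25} = 1 + H

22 + H = {1, 4, 7, 10, 13, 16, 19, 22, 25}


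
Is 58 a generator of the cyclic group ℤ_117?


g generates ℤ_n iff gcd(g, n) = 1
gcd(58, 117) = 1
Since gcd = 1, 58 is a generator.

Yes, 58 generates ℤ_117


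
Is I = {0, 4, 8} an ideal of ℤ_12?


Check ideal conditions for I = {0, 4, 8} in ℤ_12:
(1) I is an additive subgroup? Yes
(2) For r ∈ ℤ_12 and a ∈ I: r·a ∈ I? Yes

Yes, I is an ideal of ℤ_12


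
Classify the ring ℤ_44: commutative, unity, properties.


ℤ_44 is a commutative ring with unity 1; 44 = 2×22 is composite, so 2·22 ≡ 0 gives zero divisors (not an integral domain)
Commutative: Yes
Integral domain: No
Has unity: Yes

ℤ_44: Commutative=Yes, Unity=Yes


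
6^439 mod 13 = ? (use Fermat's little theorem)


Fermat's little theorem: if p is prime and gcd(a,p)=1, then a^(p-1) ≡ 1 (mod p)
p = 13 is prime, gcd(6,13) = 1
Reduce exponent: 439 mod 12 = 7
So 6^439 ≡ 6^7 (mod 13)
6^7 mod 13 = 7

6^439 ≡ 7 (mod 13)


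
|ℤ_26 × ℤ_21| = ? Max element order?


|ℤ_26 × ℤ_21| = 26 × 21 = 546
Max element order = lcm(26,21) = 546
Cyclic? Yes (gcd=1)

|ℤ_26×ℤ_21| = 546, max element order = 546


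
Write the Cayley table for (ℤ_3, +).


Elements: {0, 1, 2}
Operation: addition mod 3
Entry (a, b) = (a + b) mod 3

Cayley table:
  | 0 | 1 | 2
0 | 0 | 1 | 2
1 | 1 | 2 | 0
2 | 2 | 0 | 1


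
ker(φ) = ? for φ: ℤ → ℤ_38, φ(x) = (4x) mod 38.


Kernel = preimage of identity
ker(φ) = {x ∈ ℤ : 4x ≡ 0 (mod 38)}. gcd(4,38) = 2, so 4x ≡ 0 (mod 38) ⟺ x ≡ 0 (mod 38/2 = 19). Hence ker(φ) = 19ℤ

ker(φ) = 19ℤ


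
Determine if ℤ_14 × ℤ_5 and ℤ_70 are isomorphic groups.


Comparing ℤ_14 × ℤ_5 and ℤ_70:
gcd(14,5) = 1, so ℤ_14 × ℤ_5 ≅ ℤ_70 (CRT)

Yes, ℤ_14 × ℤ_5 ≅ ℤ_70


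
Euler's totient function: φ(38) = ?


Factor n: 38 = 2 × 19
φ(n) = n · ∏(1 - 1/p) over distinct primes p | n
φ(38) = 38 · (1 - 1/2) · (1 - 1/19) = 18

φ(38) = 18


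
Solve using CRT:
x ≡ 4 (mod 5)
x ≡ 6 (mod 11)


m₁ = 5, m₂ = 11, gcd = 1, so CRT applies. M = m₁·m₂ = 55
Let M₁ = M/m₁ = 11, M₂ = M/m₂ = 5
Find y₁ ≡ M₁⁻¹ (mod m₁): 11⁻¹ ≡ 1 (mod 5)
Find y₂ ≡ M₂⁻¹ (mod m₂): 5⁻¹ ≡ 9 (mod 11)
x = a₁·M₁·y₁ + a₂·M₂·y₂ = 4·11·1 + 6·5·9 = 314
Reduce mod 55: x ≡ 39
Check: 39 mod 5 = 4 ✓, 39 mod 11 = 6 ✓

x ≡ 39 (mod 55)


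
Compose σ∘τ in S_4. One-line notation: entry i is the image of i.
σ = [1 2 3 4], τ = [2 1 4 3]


σ∘τ: apply τ first, then σ
1 →τ 2 →σ 2
2 →τ 1 →σ 1
3 →τ 4 →σ 4
4 →τ 3 →σ 3

σ∘τ = [2 1 4 3]


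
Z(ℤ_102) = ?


Z(G) = {g ∈ G | gx = xg for all x ∈ G}
ℤ_102 is abelian, so Z(G) = G

Z(ℤ_102) = ℤ_102


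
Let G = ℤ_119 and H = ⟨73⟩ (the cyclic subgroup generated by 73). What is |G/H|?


|⟨73⟩| = n / gcd(73, 119) = 119 / 1 = 119
H is normal (ℤ_119 is abelian).
|G/H| = |G| / |H| = 119 / 119 = 1

|G/H| = 1


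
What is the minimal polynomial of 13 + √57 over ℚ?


Let α = 13 + √57. Then α - 13 = √57, so (α - 13)² = 57, giving α² - 26α + 112 = 0. Degree 2 and α ∉ ℚ, so this is the minimal polynomial.

Minimal polynomial: x² - 26x + 112


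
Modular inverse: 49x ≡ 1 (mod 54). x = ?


Use the extended Euclidean algorithm to write 1 = 49·s + 54·t; then s mod 54 is the inverse.
Euclidean algorithm:
  49 = 0·54 + 49
  54 = 1·49 + 5
  49 = 9·5 + 4
  5 = 1·4 + 1
  4 = 4·1 + 0
gcd(49,54) = 1
Back-substitution gives: 49·(-11) + 54·(10) = 1
So 49⁻¹ ≡ -11 ≡ 43 (mod 54)
Check: 49 × 43 = 2107 ≡ 1 (mod 54) ✓

49⁻¹ ≡ 43 (mod 54)


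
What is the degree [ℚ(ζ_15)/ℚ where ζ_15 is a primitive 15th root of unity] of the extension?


[ℚ(ζ_n):ℚ] = deg Φ_n(x) = φ(n). Here φ(15) = 8

[ℚ(ζ_15)/ℚ where ζ_15 is a primitive 15th root of unity] = 8


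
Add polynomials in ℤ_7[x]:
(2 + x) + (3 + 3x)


Add coefficients mod 7:
x^0: 2 + 3 = 5 (mod 7)
x^1: 1 + 3 = 4 (mod 7)
Result: 5 + 4x

f + g = 5 + 4x


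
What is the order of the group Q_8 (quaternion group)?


Q_8 = {±1, ±i, ±j, ±k}
|Q_8| = 8

|Q_8 (quaternion group)| = 8


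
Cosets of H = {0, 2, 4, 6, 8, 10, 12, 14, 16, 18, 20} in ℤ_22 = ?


H = {0, 2, 4, 6, 8, 10, 12, 14, 16, 18, 20}, |H| = 11
Number of cosets = |G|/|H| = 22/11 = 2
0 + H = {0, 2, 4, 6, 8, 10, 12, 14, 16, 18, 20}
1 + H = {1, 3, 5, 7, 9, 11, 13, 15, 17, 19, 21}

Cosets: 0+H={0,2,4,6,8,10,12,14,16,18,20}; 1+H={1,3,5,7,9,11,13,15,17,19,21}


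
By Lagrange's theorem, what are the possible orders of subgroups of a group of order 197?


Lagrange's theorem: |H| divides |G|
|G| = 197
Divisors of 197: 1, 197

Possible subgroup orders: {1, 197}


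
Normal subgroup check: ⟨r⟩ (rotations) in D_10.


H = ⟨r⟩ (rotations) in D_10
The rotation subgroup ⟨r⟩ has index 2 in D_10, so it is normal

Yes, normal subgroup


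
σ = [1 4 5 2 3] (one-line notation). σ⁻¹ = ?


To find σ⁻¹, swap domain and range:
σ(1) = 1 → σ⁻¹(1) = 1
σ(2) = 4 → σ⁻¹(4) = 2
σ(3) = 5 → σ⁻¹(5) = 3
σ(4) = 2 → σ⁻¹(2) = 4
σ(5) = 3 → σ⁻¹(3) = 5

σ⁻¹ = [1 4 5 2 3]


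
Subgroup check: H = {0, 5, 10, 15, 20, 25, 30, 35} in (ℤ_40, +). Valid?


Subgroup test for H = {0, 5, 10, 15, 20, 25, 30, 35} in (ℤ_40, +):
(1) 0 ∈ H? Yes
(2) Closure: for all a,b ∈ H, (a+b) mod 40 ∈ H? Yes
(3) Inverses: for all a ∈ H, -a mod 40 ∈ H? Yes

Yes, H is a subgroup of ℤ_40


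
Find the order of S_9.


|S_n| = n! (number of permutations of n symbols)
|S_9| = 9! = 362880

|S_9| = 362880


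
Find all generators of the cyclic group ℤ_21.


g generates ℤ_n iff gcd(g,n) = 1
Prime factors of 21: 3, 7
Generators are g ∈ {1,...,20} not divisible by any of these primes.
Generators: {1, 2, 4, 5, 8, 10, 11, 13, 16, 17, 19, 20}
Number of generators = φ(21) = 12

Generators of ℤ_21 = {1, 2, 4, 5, 8, 10, 11, 13, 16, 17, 19, 20}


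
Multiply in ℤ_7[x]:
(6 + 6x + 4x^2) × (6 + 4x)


Expand and collect like terms; reduce coefficients mod 7:
x^0: 6·6 = 36 ≡ 1 (mod 7)
x^1: 6·4 + 6·6 = 60 ≡ 4 (mod 7)
x^2: 6·4 + 4·6 = 48 ≡ 6 (mod 7)
x^3: 4·4 = 16 ≡ 2 (mod 7)
Result: 1 + 4x + 6x^2 + 2x^3

f · g = 1 + 4x + 6x^2 + 2x^3


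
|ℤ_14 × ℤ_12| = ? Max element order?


|ℤ_14 × ℤ_12| = 14 × 12 = 168
Max element order = lcm(14,12) = 84
Cyclic? No (gcd=2)

|ℤ_14×ℤ_12| = 168, max element order = 84


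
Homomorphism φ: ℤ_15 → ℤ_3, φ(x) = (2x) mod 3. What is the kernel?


Kernel = preimage of identity
ker(φ) = {x ∈ ℤ_15 : 2x ≡ 0 (mod 3)}. Since 3 | 15, φ is well-defined. The kernel is the cyclic subgroup ⟨3⟩ of ℤ_15 (order 5), i.e. {0, 3, 6, 9, 12}

ker(φ) = {0, 3, 6, 9, 12}


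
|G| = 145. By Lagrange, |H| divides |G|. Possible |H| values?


Lagrange's theorem: |H| divides |G|
|G| = 145
Divisors of 145: 1, 5, 29, 145

Possible subgroup orders: {1, 5, 29, 145}


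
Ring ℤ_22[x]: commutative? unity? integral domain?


ℤ_22 has zero divisors (2·11 ≡ 0), and these lift to constant zero divisors in ℤ_22[x]; so not an integral domain
Commutative: Yes
Integral domain: No
Has unity: Yes

ℤ_22[x]: Commutative=Yes, Unity=Yes


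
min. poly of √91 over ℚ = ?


√91 satisfies x² - 91 = 0, irreducible over ℚ since 91 is squarefree

Minimal polynomial: x² - 91


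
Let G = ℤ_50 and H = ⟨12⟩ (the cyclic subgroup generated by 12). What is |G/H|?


|⟨12⟩| = n / gcd(12, 50) = 50 / 2 = 25
H is normal (ℤ_50 is abelian).
|G/H| = |G| / |H| = 50 / 25 = 2

|G/H| = 2


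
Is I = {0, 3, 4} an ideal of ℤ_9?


Check ideal conditions for I = {0, 3, 4} in ℤ_9:
(1) I is an additive subgroup? No
(2) For r ∈ ℤ_9 and a ∈ I: r·a ∈ I? No  [counterexample: r=2, a=3, r·a mod 9 = 6 ∉ I]

No, I is not an ideal of ℤ_9


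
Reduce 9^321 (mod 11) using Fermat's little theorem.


Fermat's little theorem: if p is prime and gcd(a,p)=1, then a^(p-1) ≡ 1 (mod p)
p = 11 is prime, gcd(9,11) = 1
Reduce exponent: 321 mod 10 = 1
So 9^321 ≡ 9^1 (mod 11)
9^1 mod 11 = 9

9^321 ≡ 9 (mod 11)


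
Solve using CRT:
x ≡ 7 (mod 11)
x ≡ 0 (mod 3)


m₁ = 11, m₂ = 3, gcd = 1, so CRT applies. M = m₁·m₂ = 33
Let M₁ = M/m₁ = 3, M₂ = M/m₂ = 11
Find y₁ ≡ M₁⁻¹ (mod m₁): 3⁻¹ ≡ 4 (mod 11)
Find y₂ ≡ M₂⁻¹ (mod m₂): 11⁻¹ ≡ 2 (mod 3)
x = a₁·M₁·y₁ + a₂·M₂·y₂ = 7·3·4 + 0·11·2 = 84
Reduce mod 33: x ≡ 18
Check: 18 mod 11 = 7 ✓, 18 mod 3 = 0 ✓

x ≡ 18 (mod 33)


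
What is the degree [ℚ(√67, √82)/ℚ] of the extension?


[ℚ(√67,√82):ℚ] = [ℚ(√67,√82):ℚ(√67)]·[ℚ(√67):ℚ] = 2·2 = 4

[ℚ(√67, √82)/ℚ] = 4


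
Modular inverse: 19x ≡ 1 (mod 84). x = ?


Use the extended Euclidean algorithm to write 1 = 19·s + 84·t; then s mod 84 is the inverse.
Euclidean algorithm:
  19 = 0·84 + 19
  84 = 4·19 + 8
  19 = 2·8 + 3
  8 = 2·3 + 2
  3 = 1·2 + 1
  2 = 2·1 + 0
gcd(19,84) = 1
Back-substitution gives: 19·(31) + 84·(-7) = 1
So 19⁻¹ ≡ 31 ≡ 31 (mod 84)
Check: 19 × 31 = 589 ≡ 1 (mod 84) ✓

19⁻¹ ≡ 31 (mod 84)


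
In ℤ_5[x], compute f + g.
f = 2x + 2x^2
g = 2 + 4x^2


Add coefficients mod 5:
x^0: 0 + 2 = 2 (mod 5)
x^1: 2 + 0 = 2 (mod 5)
x^2: 2 + 4 = 1 (mod 5)
Result: 2 + 2x + x^2

f + g = 2 + 2x + x^2


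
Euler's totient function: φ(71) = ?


Factor n: 71 = 71
φ(n) = n · ∏(1 - 1/p) over distinct primes p | n
φ(71) = 71 · (1 - 1/71) = 70

φ(71) = 70


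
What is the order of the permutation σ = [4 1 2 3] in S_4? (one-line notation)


Cycle decomposition: (1 4 3 2)
Cycle lengths: 4
Order = lcm(4) = 4

ord(σ) = 4


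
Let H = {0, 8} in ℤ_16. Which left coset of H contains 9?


9 + H = {9 + h (mod 16) : h ∈ H}
9+0=9, 9+8=1
9 + H = {1, 9} = 1 + H

9 + H = {1, 9}
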